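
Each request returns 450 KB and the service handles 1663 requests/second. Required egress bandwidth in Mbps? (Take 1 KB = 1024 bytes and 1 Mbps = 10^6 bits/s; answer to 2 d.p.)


Formula: Mbps = payload_bytes * RPS * 8 / 1e6
Payload per request = 450 KB = 450 * 1024 = 460800 bytes
Total bytes/sec = 460800 * 1663 = 766310400
Total bits/sec = 766310400 * 8 = 6130483200
Mbps = 6130483200 / 1e6 = 6130.48

6130.48 Mbps


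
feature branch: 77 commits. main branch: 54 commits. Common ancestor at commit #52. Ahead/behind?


Common ancestor: commit #52
feature commits after divergence: 77 - 52 = 25
main commits after divergence: 54 - 52 = 2
feature is 25 commits ahead of main
main is 2 commits ahead of feature

feature ahead: 25, main ahead: 2


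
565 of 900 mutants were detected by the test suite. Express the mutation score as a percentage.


Mutation score = killed / total * 100
Mutation score = 565 / 900 * 100
Mutation score = 62.78%

62.78%


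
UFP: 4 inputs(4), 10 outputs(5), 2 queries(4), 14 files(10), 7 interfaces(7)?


UFP = EI*4 + EO*5 + EQ*4 + ILF*10 + EIF*7
UFP = 4*4 + 10*5 + 2*4 + 14*10 + 7*7
UFP = 16 + 50 + 8 + 140 + 49
UFP = 263

263


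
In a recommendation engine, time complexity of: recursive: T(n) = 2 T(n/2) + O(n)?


Reasoning: master theorem case 2 (merge-sort recurrence)
Complexity: O(n log n)

O(n log n)


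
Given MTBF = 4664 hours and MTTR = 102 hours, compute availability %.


Availability = MTBF / (MTBF + MTTR)
Availability = 4664 / (4664 + 102)
Availability = 4664 / 4766
Availability = 97.8598%

97.8598%


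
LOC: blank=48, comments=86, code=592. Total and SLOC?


Total LOC = blank + comment + code
Total LOC = 48 + 86 + 592 = 726
SLOC (source only) = code = 592

Total LOC: 726, SLOC: 592


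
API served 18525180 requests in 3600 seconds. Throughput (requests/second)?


Formula: throughput = requests / seconds
throughput = 18525180 / 3600
throughput = 5145.88 requests/second

5145.88 requests/second


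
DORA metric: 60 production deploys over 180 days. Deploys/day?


Formula: deployments per day = releases / days
= 60 / 180
= 0.333 deploys/day
(equivalently, 2.33 deploys/week)

0.333 deploys/day


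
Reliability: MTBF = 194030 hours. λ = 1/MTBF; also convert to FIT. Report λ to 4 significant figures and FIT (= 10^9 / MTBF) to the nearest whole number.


Formula: λ = 1 / MTBF; FIT = λ × 1e9 = 1e9 / MTBF
λ = 1 / 194030 ≈ 5.154e-06 failures/hour
FIT = 1e9 / 194030 ≈ 5154 failures per 1e9 hours (nearest whole number)

λ = 5.154e-06 /h, FIT = 5154


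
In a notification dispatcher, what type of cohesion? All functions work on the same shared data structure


Reasoning: Functions share data
Type: Communicational cohesion

Communicational cohesion


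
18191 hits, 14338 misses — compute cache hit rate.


Formula: hit rate = hits / (hits + misses) * 100
hit rate = 18191 / (18191 + 14338) * 100
hit rate = 18191 / 32529 * 100
hit rate = 55.92%

55.92%


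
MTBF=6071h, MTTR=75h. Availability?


Availability = MTBF / (MTBF + MTTR)
Availability = 6071 / (6071 + 75)
Availability = 6071 / 6146
Availability = 98.7797%

98.7797%


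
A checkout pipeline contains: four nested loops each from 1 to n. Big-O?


Reasoning: four levels of nesting
Complexity: O(n^4)

O(n^4)


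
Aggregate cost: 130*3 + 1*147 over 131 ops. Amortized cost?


Formula: Amortized cost = Total cost / Operations
Total cost = (130 * 3) + (1 * 147)
Total cost = 390 + 147 = 537
Amortized = 537 / 131 = 4.0992

4.0992


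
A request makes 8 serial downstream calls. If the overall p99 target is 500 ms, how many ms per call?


Formula: per_stage = total_budget / stages
per_stage = 500 / 8
per_stage = 62.5 ms

62.5 ms


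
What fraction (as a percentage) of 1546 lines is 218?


Coverage = covered / total * 100
Coverage = 218 / 1546 * 100
Coverage = 14.1%

14.1%


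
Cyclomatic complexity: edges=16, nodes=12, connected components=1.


Formula: V(G) = E - N + 2P
V(G) = 16 - 12 + 2*1
V(G) = 4 + 2
V(G) = 6

6


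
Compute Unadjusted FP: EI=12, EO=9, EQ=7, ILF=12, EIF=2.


UFP = EI*4 + EO*5 + EQ*4 + ILF*10 + EIF*7
UFP = 12*4 + 9*5 + 7*4 + 12*10 + 2*7
UFP = 48 + 45 + 28 + 120 + 14
UFP = 255

255


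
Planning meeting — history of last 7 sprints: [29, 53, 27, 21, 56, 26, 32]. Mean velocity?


Formula: Avg velocity = Total points / Number of sprints
Points: [29, 53, 27, 21, 56, 26, 32]
Sum = 29 + 53 + 27 + 21 + 56 + 26 + 32 = 244
Avg velocity = 244 / 7 = 34.86 points/sprint

34.86 points/sprint


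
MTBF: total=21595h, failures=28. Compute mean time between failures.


Formula: MTBF = Total operating time / Number of failures
MTBF = 21595 / 28
MTBF = 771.25 hours

771.25 hours


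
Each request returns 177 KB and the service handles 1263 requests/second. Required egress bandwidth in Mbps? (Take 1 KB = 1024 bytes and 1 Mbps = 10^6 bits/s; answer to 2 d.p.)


Formula: Mbps = payload_bytes * RPS * 8 / 1e6
Payload per request = 177 KB = 177 * 1024 = 181248 bytes
Total bytes/sec = 181248 * 1263 = 228916224
Total bits/sec = 228916224 * 8 = 1831329792
Mbps = 1831329792 / 1e6 = 1831.33

1831.33 Mbps


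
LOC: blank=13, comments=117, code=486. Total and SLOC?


Total LOC = blank + comment + code
Total LOC = 13 + 117 + 486 = 616
SLOC (source only) = code = 486

Total LOC: 616, SLOC: 486


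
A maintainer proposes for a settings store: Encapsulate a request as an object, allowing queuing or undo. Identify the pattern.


This matches the Command pattern

Command


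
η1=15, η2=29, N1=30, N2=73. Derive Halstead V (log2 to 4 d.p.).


Formula: V = N * log2(η), where N = N1 + N2 and η = η1 + η2
η = 15 + 29 = 44
N = 30 + 73 = 103
log2(44) ≈ 5.4594
V = 103 * 5.4594 = 562.32

562.32


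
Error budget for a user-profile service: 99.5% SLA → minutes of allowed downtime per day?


Formula: allowed downtime = period * (100 - SLA) / 100
Period (day) = 1440 minutes
Unavailability fraction = (100 - 99.5) / 100
Allowed downtime = 1440 * (100 - 99.5) / 100
Allowed downtime = 7.2 minutes

7.2 minutes


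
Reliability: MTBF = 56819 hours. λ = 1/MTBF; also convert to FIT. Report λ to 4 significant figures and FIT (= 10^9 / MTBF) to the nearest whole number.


Formula: λ = 1 / MTBF; FIT = λ × 1e9 = 1e9 / MTBF
λ = 1 / 56819 ≈ 1.760e-05 failures/hour
FIT = 1e9 / 56819 ≈ 17600 failures per 1e9 hours (nearest whole number)

λ = 1.760e-05 /h, FIT = 17600


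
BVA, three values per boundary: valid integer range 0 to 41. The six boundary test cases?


Range: [0, 41]
Boundaries: just below min, min, min+1, max-1, max, just above max
Values: [-1, 0, 1, 40, 41, 42]

[-1, 0, 1, 40, 41, 42]


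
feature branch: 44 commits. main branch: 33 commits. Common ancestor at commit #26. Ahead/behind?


Common ancestor: commit #26
feature commits after divergence: 44 - 26 = 18
main commits after divergence: 33 - 26 = 7
feature is 18 commits ahead of main
main is 7 commits ahead of feature

feature ahead: 18, main ahead: 7


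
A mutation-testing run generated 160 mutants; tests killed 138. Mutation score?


Mutation score = killed / total * 100
Mutation score = 138 / 160 * 100
Mutation score = 86.25%

86.25%


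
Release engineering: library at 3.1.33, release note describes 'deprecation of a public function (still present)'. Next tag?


Current: 3.1.33
Change category: 'deprecation of a public function (still present)' → minor bump
SemVer rule: minor bump → increment MINOR, reset PATCH to 0 (MAJOR unchanged)
New: 3.2.0

3.2.0


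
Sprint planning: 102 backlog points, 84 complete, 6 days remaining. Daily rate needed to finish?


Formula: Required rate = Remaining points / Days left
Remaining = 102 - 84 = 18 points
Required rate = 18 / 6 = 3.0 points/day

3.0 points/day


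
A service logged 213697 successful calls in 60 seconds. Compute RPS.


Formula: throughput = requests / seconds
throughput = 213697 / 60
throughput = 3561.62 requests/second

3561.62 requests/second


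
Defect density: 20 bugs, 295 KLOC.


Defect density = defects / KLOC
Defect density = 20 / 295
Defect density = 0.068 defects/KLOC

0.068 defects/KLOC


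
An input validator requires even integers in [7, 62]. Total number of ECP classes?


Constraint: even integers in [7, 62]
Class 1: x < 7 — out-of-range invalid
Class 2: x in [7,62] but odd — wrong type invalid
Class 3: x in [7,62] and even — valid
Class 4: x > 62 — out-of-range invalid
Total equivalence classes: 4

4 equivalence classes


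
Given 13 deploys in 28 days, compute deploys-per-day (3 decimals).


Formula: deployments per day = releases / days
= 13 / 28
= 0.464 deploys/day
(equivalently, 3.25 deploys/week)

0.464 deploys/day


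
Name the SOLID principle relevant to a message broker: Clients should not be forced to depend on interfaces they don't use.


This describes the Interface Segregation Principle (ISP)

Interface Segregation Principle (ISP)


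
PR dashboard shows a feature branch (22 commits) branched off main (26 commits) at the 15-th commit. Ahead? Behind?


Common ancestor: commit #15
feature commits after divergence: 22 - 15 = 7
main commits after divergence: 26 - 15 = 11
feature is 7 commits ahead of main
main is 11 commits ahead of feature

feature ahead: 7, main ahead: 11


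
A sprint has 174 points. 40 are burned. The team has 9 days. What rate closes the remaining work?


Formula: Required rate = Remaining points / Days left
Remaining = 174 - 40 = 134 points
Required rate = 134 / 9 = 14.89 points/day

14.89 points/day


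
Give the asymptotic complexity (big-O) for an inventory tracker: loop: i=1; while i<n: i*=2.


Reasoning: i doubles each step so iterations are log2(n)
Complexity: O(log n)

O(log n)


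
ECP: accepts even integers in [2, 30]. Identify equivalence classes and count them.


Constraint: even integers in [2, 30]
Class 1: x < 2 — out-of-range invalid
Class 2: x in [2,30] but odd — wrong type invalid
Class 3: x in [2,30] and even — valid
Class 4: x > 30 — out-of-range invalid
Total equivalence classes: 4

4 equivalence classes


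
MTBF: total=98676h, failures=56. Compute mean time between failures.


Formula: MTBF = Total operating time / Number of failures
MTBF = 98676 / 56
MTBF = 1762.07 hours

1762.07 hours


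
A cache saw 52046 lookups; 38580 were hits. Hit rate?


Formula: hit rate = hits / (hits + misses) * 100
hit rate = 38580 / (38580 + 13466) * 100
hit rate = 38580 / 52046 * 100
hit rate = 74.13%

74.13%


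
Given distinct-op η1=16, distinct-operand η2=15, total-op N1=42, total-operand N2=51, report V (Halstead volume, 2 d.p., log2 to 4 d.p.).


Formula: V = N * log2(η), where N = N1 + N2 and η = η1 + η2
η = 16 + 15 = 31
N = 42 + 51 = 93
log2(31) ≈ 4.9542
V = 93 * 4.9542 = 460.74

460.74


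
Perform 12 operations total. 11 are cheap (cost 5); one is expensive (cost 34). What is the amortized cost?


Formula: Amortized cost = Total cost / Operations
Total cost = (11 * 5) + (1 * 34)
Total cost = 55 + 34 = 89
Amortized = 89 / 12 = 7.4167

7.4167


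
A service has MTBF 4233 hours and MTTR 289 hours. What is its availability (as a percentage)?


Availability = MTBF / (MTBF + MTTR)
Availability = 4233 / (4233 + 289)
Availability = 4233 / 4522
Availability = 93.609%

93.609%


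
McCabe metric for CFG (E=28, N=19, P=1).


Formula: V(G) = E - N + 2P
V(G) = 28 - 19 + 2*1
V(G) = 9 + 2
V(G) = 11

11


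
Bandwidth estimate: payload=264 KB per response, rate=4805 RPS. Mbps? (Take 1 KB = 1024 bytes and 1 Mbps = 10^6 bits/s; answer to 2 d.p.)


Formula: Mbps = payload_bytes * RPS * 8 / 1e6
Payload per request = 264 KB = 264 * 1024 = 270336 bytes
Total bytes/sec = 270336 * 4805 = 1298964480
Total bits/sec = 1298964480 * 8 = 10391715840
Mbps = 10391715840 / 1e6 = 10391.72

10391.72 Mbps


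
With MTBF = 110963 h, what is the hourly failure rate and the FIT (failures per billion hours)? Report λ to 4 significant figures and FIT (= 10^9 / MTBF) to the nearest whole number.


Formula: λ = 1 / MTBF; FIT = λ × 1e9 = 1e9 / MTBF
λ = 1 / 110963 ≈ 9.012e-06 failures/hour
FIT = 1e9 / 110963 ≈ 9012 failures per 1e9 hours (nearest whole number)

λ = 9.012e-06 /h, FIT = 9012


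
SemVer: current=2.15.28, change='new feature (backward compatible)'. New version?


Current: 2.15.28
Change category: 'new feature (backward compatible)' → minor bump
SemVer rule: minor bump → increment MINOR, reset PATCH to 0 (MAJOR unchanged)
New: 2.16.0

2.16.0


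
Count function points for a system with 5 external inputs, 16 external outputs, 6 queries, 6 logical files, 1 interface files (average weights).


UFP = EI*4 + EO*5 + EQ*4 + ILF*10 + EIF*7
UFP = 5*4 + 16*5 + 6*4 + 6*10 + 1*7
UFP = 20 + 80 + 24 + 60 + 7
UFP = 191

191


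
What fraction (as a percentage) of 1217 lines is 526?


Coverage = covered / total * 100
Coverage = 526 / 1217 * 100
Coverage = 43.22%

43.22%


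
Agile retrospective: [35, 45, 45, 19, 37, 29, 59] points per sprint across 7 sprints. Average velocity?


Formula: Avg velocity = Total points / Number of sprints
Points: [35, 45, 45, 19, 37, 29, 59]
Sum = 35 + 45 + 45 + 19 + 37 + 29 + 59 = 269
Avg velocity = 269 / 7 = 38.43 points/sprint

38.43 points/sprint


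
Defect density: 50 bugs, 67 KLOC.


Defect density = defects / KLOC
Defect density = 50 / 67
Defect density = 0.746 defects/KLOC

0.746 defects/KLOC


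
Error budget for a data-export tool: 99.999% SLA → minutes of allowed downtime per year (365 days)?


Formula: allowed downtime = period * (100 - SLA) / 100
Period (year (365 days)) = 525600 minutes
Unavailability fraction = (100 - 99.999) / 100
Allowed downtime = 525600 * (100 - 99.999) / 100
Allowed downtime = 5.256 minutes

5.256 minutes


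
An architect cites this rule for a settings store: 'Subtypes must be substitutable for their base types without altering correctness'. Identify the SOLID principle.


This describes the Liskov Substitution Principle (LSP)

Liskov Substitution Principle (LSP)


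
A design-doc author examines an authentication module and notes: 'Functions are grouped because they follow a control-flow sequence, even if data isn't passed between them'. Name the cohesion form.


Reasoning: Grouped by order of execution within a routine, not by data flow
Type: Procedural cohesion

Procedural cohesion


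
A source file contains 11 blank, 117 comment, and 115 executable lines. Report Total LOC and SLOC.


Total LOC = blank + comment + code
Total LOC = 11 + 117 + 115 = 243
SLOC (source only) = code = 115

Total LOC: 243, SLOC: 115


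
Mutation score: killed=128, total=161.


Mutation score = killed / total * 100
Mutation score = 128 / 161 * 100
Mutation score = 79.5%

79.5%


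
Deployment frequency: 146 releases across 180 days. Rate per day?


Formula: deployments per day = releases / days
= 146 / 180
= 0.811 deploys/day
(equivalently, 5.68 deploys/week)

0.811 deploys/day


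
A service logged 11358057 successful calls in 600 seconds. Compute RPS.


Formula: throughput = requests / seconds
throughput = 11358057 / 600
throughput = 18930.1 requests/second

18930.1 requests/second


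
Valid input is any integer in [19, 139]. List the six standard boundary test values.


Range: [19, 139]
Boundaries: just below min, min, min+1, max-1, max, just above max
Values: [18, 19, 20, 138, 139, 140]

[18, 19, 20, 138, 139, 140]


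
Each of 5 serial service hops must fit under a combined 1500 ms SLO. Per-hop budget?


Formula: per_stage = total_budget / stages
per_stage = 1500 / 5
per_stage = 300.0 ms

300.0 ms


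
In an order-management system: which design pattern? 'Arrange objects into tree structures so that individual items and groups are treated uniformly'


This matches the Composite pattern

Composite


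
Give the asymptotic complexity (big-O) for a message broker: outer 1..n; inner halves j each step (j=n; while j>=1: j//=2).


Reasoning: n times log n
Complexity: O(n log n)

O(n log n)


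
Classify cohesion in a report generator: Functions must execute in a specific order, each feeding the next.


Reasoning: Output of one is input to next
Type: Sequential cohesion

Sequential cohesion


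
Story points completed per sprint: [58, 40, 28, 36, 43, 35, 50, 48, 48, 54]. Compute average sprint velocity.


Formula: Avg velocity = Total points / Number of sprints
Points: [58, 40, 28, 36, 43, 35, 50, 48, 48, 54]
Sum = 58 + 40 + 28 + 36 + 43 + 35 + 50 + 48 + 48 + 54 = 440
Avg velocity = 440 / 10 = 44.0 points/sprint

44.0 points/sprint


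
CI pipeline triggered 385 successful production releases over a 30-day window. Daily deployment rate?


Formula: deployments per day = releases / days
= 385 / 30
= 12.833 deploys/day
(equivalently, 89.83 deploys/week)

12.833 deploys/day


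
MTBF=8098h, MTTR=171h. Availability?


Availability = MTBF / (MTBF + MTTR)
Availability = 8098 / (8098 + 171)
Availability = 8098 / 8269
Availability = 97.932%

97.932%


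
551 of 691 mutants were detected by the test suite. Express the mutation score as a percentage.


Mutation score = killed / total * 100
Mutation score = 551 / 691 * 100
Mutation score = 79.74%

79.74%


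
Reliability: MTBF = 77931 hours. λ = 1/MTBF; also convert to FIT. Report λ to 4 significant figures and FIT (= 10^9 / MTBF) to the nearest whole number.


Formula: λ = 1 / MTBF; FIT = λ × 1e9 = 1e9 / MTBF
λ = 1 / 77931 ≈ 1.283e-05 failures/hour
FIT = 1e9 / 77931 ≈ 12832 failures per 1e9 hours (nearest whole number)

λ = 1.283e-05 /h, FIT = 12832


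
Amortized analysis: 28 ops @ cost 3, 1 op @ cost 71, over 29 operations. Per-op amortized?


Formula: Amortized cost = Total cost / Operations
Total cost = (28 * 3) + (1 * 71)
Total cost = 84 + 71 = 155
Amortized = 155 / 29 = 5.3448

5.3448


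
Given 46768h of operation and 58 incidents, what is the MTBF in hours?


Formula: MTBF = Total operating time / Number of failures
MTBF = 46768 / 58
MTBF = 806.34 hours

806.34 hours


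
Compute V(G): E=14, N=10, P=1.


Formula: V(G) = E - N + 2P
V(G) = 14 - 10 + 2*1
V(G) = 4 + 2
V(G) = 6

6


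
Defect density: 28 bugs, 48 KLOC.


Defect density = defects / KLOC
Defect density = 28 / 48
Defect density = 0.583 defects/KLOC

0.583 defects/KLOC


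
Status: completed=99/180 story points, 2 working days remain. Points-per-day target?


Formula: Required rate = Remaining points / Days left
Remaining = 180 - 99 = 81 points
Required rate = 81 / 2 = 40.5 points/day

40.5 points/day


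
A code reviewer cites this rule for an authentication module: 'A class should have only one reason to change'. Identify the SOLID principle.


This describes the Single Responsibility Principle (SRP)

Single Responsibility Principle (SRP)


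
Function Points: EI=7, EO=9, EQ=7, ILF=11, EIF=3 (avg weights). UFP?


UFP = EI*4 + EO*5 + EQ*4 + ILF*10 + EIF*7
UFP = 7*4 + 9*5 + 7*4 + 11*10 + 3*7
UFP = 28 + 45 + 28 + 110 + 21
UFP = 232

232


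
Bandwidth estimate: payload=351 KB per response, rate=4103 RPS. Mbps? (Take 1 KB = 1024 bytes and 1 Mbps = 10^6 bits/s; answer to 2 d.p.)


Formula: Mbps = payload_bytes * RPS * 8 / 1e6
Payload per request = 351 KB = 351 * 1024 = 359424 bytes
Total bytes/sec = 359424 * 4103 = 1474716672
Total bits/sec = 1474716672 * 8 = 11797733376
Mbps = 11797733376 / 1e6 = 11797.73

11797.73 Mbps


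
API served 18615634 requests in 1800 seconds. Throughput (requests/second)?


Formula: throughput = requests / seconds
throughput = 18615634 / 1800
throughput = 10342.02 requests/second

10342.02 requests/second


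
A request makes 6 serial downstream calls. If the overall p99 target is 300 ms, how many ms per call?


Formula: per_stage = total_budget / stages
per_stage = 300 / 6
per_stage = 50.0 ms

50.0 ms


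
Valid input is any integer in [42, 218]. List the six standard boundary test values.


Range: [42, 218]
Boundaries: just below min, min, min+1, max-1, max, just above max
Values: [41, 42, 43, 217, 218, 219]

[41, 42, 43, 217, 218, 219]


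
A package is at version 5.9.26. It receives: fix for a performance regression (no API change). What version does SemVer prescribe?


Current: 5.9.26
Change category: 'fix for a performance regression (no API change)' → patch bump
SemVer rule: patch bump → increment PATCH (MAJOR and MINOR unchanged)
New: 5.9.27

5.9.27


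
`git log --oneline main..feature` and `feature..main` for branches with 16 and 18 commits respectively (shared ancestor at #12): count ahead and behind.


Common ancestor: commit #12
feature commits after divergence: 16 - 12 = 4
main commits after divergence: 18 - 12 = 6
feature is 4 commits ahead of main
main is 6 commits ahead of feature

feature ahead: 4, main ahead: 6


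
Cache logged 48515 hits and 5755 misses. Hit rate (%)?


Formula: hit rate = hits / (hits + misses) * 100
hit rate = 48515 / (48515 + 5755) * 100
hit rate = 48515 / 54270 * 100
hit rate = 89.4%

89.4%


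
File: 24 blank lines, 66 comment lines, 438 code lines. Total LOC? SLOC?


Total LOC = blank + comment + code
Total LOC = 24 + 66 + 438 = 528
SLOC (source only) = code = 438

Total LOC: 528, SLOC: 438


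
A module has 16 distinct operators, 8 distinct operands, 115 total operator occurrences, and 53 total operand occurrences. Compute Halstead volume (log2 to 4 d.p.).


Formula: V = N * log2(η), where N = N1 + N2 and η = η1 + η2
η = 16 + 8 = 24
N = 115 + 53 = 168
log2(24) ≈ 4.5850
V = 168 * 4.5850 = 770.28

770.28


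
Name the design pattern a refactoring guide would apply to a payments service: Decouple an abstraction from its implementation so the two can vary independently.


This matches the Bridge pattern

Bridge


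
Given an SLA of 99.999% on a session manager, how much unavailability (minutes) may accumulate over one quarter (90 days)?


Formula: allowed downtime = period * (100 - SLA) / 100
Period (quarter (90 days)) = 129600 minutes
Unavailability fraction = (100 - 99.999) / 100
Allowed downtime = 129600 * (100 - 99.999) / 100
Allowed downtime = 1.296 minutes

1.296 minutes


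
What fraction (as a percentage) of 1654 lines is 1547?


Coverage = covered / total * 100
Coverage = 1547 / 1654 * 100
Coverage = 93.53%

93.53%


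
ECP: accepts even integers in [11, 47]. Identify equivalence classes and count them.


Constraint: even integers in [11, 47]
Class 1: x < 11 — out-of-range invalid
Class 2: x in [11,47] but odd — wrong type invalid
Class 3: x in [11,47] and even — valid
Class 4: x > 47 — out-of-range invalid
Total equivalence classes: 4

4 equivalence classes


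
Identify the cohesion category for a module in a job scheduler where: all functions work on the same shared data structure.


Reasoning: Functions share data
Type: Communicational cohesion

Communicational cohesion


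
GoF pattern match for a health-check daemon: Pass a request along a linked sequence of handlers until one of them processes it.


This matches the Chain of Responsibility pattern

Chain of Responsibility


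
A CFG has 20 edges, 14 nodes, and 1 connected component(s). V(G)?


Formula: V(G) = E - N + 2P
V(G) = 20 - 14 + 2*1
V(G) = 6 + 2
V(G) = 8

8


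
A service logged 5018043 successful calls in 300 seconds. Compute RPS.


Formula: throughput = requests / seconds
throughput = 5018043 / 300
throughput = 16726.81 requests/second

16726.81 requests/second


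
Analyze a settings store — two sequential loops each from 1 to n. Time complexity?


Reasoning: sequential dominates: O(n) + O(n) = O(n)
Complexity: O(n)

O(n)


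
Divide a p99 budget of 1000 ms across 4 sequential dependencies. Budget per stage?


Formula: per_stage = total_budget / stages
per_stage = 1000 / 4
per_stage = 250.0 ms

250.0 ms


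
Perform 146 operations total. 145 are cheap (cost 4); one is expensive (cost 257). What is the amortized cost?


Formula: Amortized cost = Total cost / Operations
Total cost = (145 * 4) + (1 * 257)
Total cost = 580 + 257 = 837
Amortized = 837 / 146 = 5.7329

5.7329


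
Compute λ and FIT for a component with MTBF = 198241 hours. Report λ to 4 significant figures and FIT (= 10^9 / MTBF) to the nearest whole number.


Formula: λ = 1 / MTBF; FIT = λ × 1e9 = 1e9 / MTBF
λ = 1 / 198241 ≈ 5.044e-06 failures/hour
FIT = 1e9 / 198241 ≈ 5044 failures per 1e9 hours (nearest whole number)

λ = 5.044e-06 /h, FIT = 5044


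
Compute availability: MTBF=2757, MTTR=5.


Availability = MTBF / (MTBF + MTTR)
Availability = 2757 / (2757 + 5)
Availability = 2757 / 2762
Availability = 99.819%

99.819%


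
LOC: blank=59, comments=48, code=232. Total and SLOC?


Total LOC = blank + comment + code
Total LOC = 59 + 48 + 232 = 339
SLOC (source only) = code = 232

Total LOC: 339, SLOC: 232


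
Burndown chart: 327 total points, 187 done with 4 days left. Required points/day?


Formula: Required rate = Remaining points / Days left
Remaining = 327 - 187 = 140 points
Required rate = 140 / 4 = 35.0 points/day

35.0 points/day


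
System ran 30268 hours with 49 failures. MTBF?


Formula: MTBF = Total operating time / Number of failures
MTBF = 30268 / 49
MTBF = 617.71 hours

617.71 hours


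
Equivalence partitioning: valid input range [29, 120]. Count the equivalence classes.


Valid range: [29, 120]
Class 1: x < 29 — invalid
Class 2: 29 ≤ x ≤ 120 — valid
Class 3: x > 120 — invalid
Total equivalence classes: 3

3 equivalence classes


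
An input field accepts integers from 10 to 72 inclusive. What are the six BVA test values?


Range: [10, 72]
Boundaries: just below min, min, min+1, max-1, max, just above max
Values: [9, 10, 11, 71, 72, 73]

[9, 10, 11, 71, 72, 73]


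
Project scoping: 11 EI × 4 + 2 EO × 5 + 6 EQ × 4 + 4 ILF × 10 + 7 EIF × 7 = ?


UFP = EI*4 + EO*5 + EQ*4 + ILF*10 + EIF*7
UFP = 11*4 + 2*5 + 6*4 + 4*10 + 7*7
UFP = 44 + 10 + 24 + 40 + 49
UFP = 167

167


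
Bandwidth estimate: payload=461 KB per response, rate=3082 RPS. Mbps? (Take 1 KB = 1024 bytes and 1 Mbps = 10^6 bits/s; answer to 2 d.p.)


Formula: Mbps = payload_bytes * RPS * 8 / 1e6
Payload per request = 461 KB = 461 * 1024 = 472064 bytes
Total bytes/sec = 472064 * 3082 = 1454901248
Total bits/sec = 1454901248 * 8 = 11639209984
Mbps = 11639209984 / 1e6 = 11639.21

11639.21 Mbps


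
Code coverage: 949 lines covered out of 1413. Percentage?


Coverage = covered / total * 100
Coverage = 949 / 1413 * 100
Coverage = 67.16%

67.16%


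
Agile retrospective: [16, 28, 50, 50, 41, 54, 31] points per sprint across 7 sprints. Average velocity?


Formula: Avg velocity = Total points / Number of sprints
Points: [16, 28, 50, 50, 41, 54, 31]
Sum = 16 + 28 + 50 + 50 + 41 + 54 + 31 = 270
Avg velocity = 270 / 7 = 38.57 points/sprint

38.57 points/sprint


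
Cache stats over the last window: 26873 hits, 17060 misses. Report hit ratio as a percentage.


Formula: hit rate = hits / (hits + misses) * 100
hit rate = 26873 / (26873 + 17060) * 100
hit rate = 26873 / 43933 * 100
hit rate = 61.17%

61.17%


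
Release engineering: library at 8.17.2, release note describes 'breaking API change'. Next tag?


Current: 8.17.2
Change category: 'breaking API change' → major bump
SemVer rule: major bump → increment MAJOR, reset MINOR and PATCH to 0
New: 9.0.0

9.0.0


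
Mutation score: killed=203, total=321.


Mutation score = killed / total * 100
Mutation score = 203 / 321 * 100
Mutation score = 63.24%

63.24%


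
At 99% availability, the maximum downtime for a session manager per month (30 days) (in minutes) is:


Formula: allowed downtime = period * (100 - SLA) / 100
Period (month (30 days)) = 43200 minutes
Unavailability fraction = (100 - 99.0) / 100
Allowed downtime = 43200 * (100 - 99.0) / 100
Allowed downtime = 432.0 minutes

432.0 minutes


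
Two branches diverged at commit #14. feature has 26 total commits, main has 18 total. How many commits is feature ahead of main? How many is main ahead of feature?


Common ancestor: commit #14
feature commits after divergence: 26 - 14 = 12
main commits after divergence: 18 - 14 = 4
feature is 12 commits ahead of main
main is 4 commits ahead of feature

feature ahead: 12, main ahead: 4


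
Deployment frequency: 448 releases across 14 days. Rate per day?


Formula: deployments per day = releases / days
= 448 / 14
= 32.0 deploys/day
(equivalently, 224.0 deploys/week)

32.0 deploys/day


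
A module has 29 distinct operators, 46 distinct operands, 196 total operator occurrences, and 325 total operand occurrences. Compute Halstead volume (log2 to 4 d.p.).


Formula: V = N * log2(η), where N = N1 + N2 and η = η1 + η2
η = 29 + 46 = 75
N = 196 + 325 = 521
log2(75) ≈ 6.2288
V = 521 * 6.2288 = 3245.20

3245.20


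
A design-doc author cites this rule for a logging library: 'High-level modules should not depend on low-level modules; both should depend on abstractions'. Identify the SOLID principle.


This describes the Dependency Inversion Principle (DIP)

Dependency Inversion Principle (DIP)


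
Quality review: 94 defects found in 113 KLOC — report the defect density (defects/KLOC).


Defect density = defects / KLOC
Defect density = 94 / 113
Defect density = 0.832 defects/KLOC

0.832 defects/KLOC


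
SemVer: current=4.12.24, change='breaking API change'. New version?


Current: 4.12.24
Change category: 'breaking API change' → major bump
SemVer rule: major bump → increment MAJOR, reset MINOR and PATCH to 0
New: 5.0.0

5.0.0


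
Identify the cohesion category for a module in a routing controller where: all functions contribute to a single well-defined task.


Reasoning: Best: single purpose
Type: Functional cohesion

Functional cohesion


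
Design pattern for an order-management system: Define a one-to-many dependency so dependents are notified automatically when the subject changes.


This matches the Observer pattern

Observer


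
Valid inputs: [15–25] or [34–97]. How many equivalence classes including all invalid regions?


Valid ranges: [15,25] and [34,97]
Class 1: x < 15 — invalid
Class 2: 15 ≤ x ≤ 25 — valid
Class 3: 25 < x < 34 — invalid (gap between ranges)
Class 4: 34 ≤ x ≤ 97 — valid
Class 5: x > 97 — invalid
Total equivalence classes: 5

5 equivalence classes


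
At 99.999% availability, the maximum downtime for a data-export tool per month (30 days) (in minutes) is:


Formula: allowed downtime = period * (100 - SLA) / 100
Period (month (30 days)) = 43200 minutes
Unavailability fraction = (100 - 99.999) / 100
Allowed downtime = 43200 * (100 - 99.999) / 100
Allowed downtime = 0.432 minutes

0.432 minutes


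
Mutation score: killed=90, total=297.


Mutation score = killed / total * 100
Mutation score = 90 / 297 * 100
Mutation score = 30.3%

30.3%


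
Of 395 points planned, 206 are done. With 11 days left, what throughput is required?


Formula: Required rate = Remaining points / Days left
Remaining = 395 - 206 = 189 points
Required rate = 189 / 11 = 17.18 points/day

17.18 points/day


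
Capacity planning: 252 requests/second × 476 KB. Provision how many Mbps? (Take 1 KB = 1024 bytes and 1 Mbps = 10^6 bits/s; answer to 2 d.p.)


Formula: Mbps = payload_bytes * RPS * 8 / 1e6
Payload per request = 476 KB = 476 * 1024 = 487424 bytes
Total bytes/sec = 487424 * 252 = 122830848
Total bits/sec = 122830848 * 8 = 982646784
Mbps = 982646784 / 1e6 = 982.65

982.65 Mbps


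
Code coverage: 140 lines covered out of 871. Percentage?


Coverage = covered / total * 100
Coverage = 140 / 871 * 100
Coverage = 16.07%

16.07%


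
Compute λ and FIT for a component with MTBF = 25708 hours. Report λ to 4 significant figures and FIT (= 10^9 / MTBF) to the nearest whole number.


Formula: λ = 1 / MTBF; FIT = λ × 1e9 = 1e9 / MTBF
λ = 1 / 25708 ≈ 3.890e-05 failures/hour
FIT = 1e9 / 25708 ≈ 38898 failures per 1e9 hours (nearest whole number)

λ = 3.890e-05 /h, FIT = 38898


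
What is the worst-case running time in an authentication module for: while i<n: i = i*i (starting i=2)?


Reasoning: squaring drives double-exponential growth; iterations ~ log log n
Complexity: O(log log n)

O(log log n)


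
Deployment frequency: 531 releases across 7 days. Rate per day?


Formula: deployments per day = releases / days
= 531 / 7
= 75.857 deploys/day
(equivalently, 531.0 deploys/week)

75.857 deploys/day


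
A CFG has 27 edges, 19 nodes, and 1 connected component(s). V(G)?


Formula: V(G) = E - N + 2P
V(G) = 27 - 19 + 2*1
V(G) = 8 + 2
V(G) = 10

10


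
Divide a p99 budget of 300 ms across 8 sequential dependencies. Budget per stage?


Formula: per_stage = total_budget / stages
per_stage = 300 / 8
per_stage = 37.5 ms

37.5 ms


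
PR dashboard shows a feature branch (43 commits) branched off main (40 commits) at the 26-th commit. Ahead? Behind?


Common ancestor: commit #26
feature commits after divergence: 43 - 26 = 17
main commits after divergence: 40 - 26 = 14
feature is 17 commits ahead of main
main is 14 commits ahead of feature

feature ahead: 17, main ahead: 14


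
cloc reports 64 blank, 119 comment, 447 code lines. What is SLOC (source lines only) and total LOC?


Total LOC = blank + comment + code
Total LOC = 64 + 119 + 447 = 630
SLOC (source only) = code = 447

Total LOC: 630, SLOC: 447


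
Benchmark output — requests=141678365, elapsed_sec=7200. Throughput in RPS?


Formula: throughput = requests / seconds
throughput = 141678365 / 7200
throughput = 19677.55 requests/second

19677.55 requests/second


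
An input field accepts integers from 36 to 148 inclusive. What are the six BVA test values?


Range: [36, 148]
Boundaries: just below min, min, min+1, max-1, max, just above max
Values: [35, 36, 37, 147, 148, 149]

[35, 36, 37, 147, 148, 149]


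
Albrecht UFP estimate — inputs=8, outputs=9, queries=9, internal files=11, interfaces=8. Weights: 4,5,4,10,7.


UFP = EI*4 + EO*5 + EQ*4 + ILF*10 + EIF*7
UFP = 8*4 + 9*5 + 9*4 + 11*10 + 8*7
UFP = 32 + 45 + 36 + 110 + 56
UFP = 279

279


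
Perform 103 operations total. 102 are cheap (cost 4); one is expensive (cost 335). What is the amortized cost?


Formula: Amortized cost = Total cost / Operations
Total cost = (102 * 4) + (1 * 335)
Total cost = 408 + 335 = 743
Amortized = 743 / 103 = 7.2136

7.2136


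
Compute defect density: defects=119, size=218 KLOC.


Defect density = defects / KLOC
Defect density = 119 / 218
Defect density = 0.546 defects/KLOC

0.546 defects/KLOC


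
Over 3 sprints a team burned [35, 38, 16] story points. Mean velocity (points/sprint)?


Formula: Avg velocity = Total points / Number of sprints
Points: [35, 38, 16]
Sum = 35 + 38 + 16 = 89
Avg velocity = 89 / 3 = 29.67 points/sprint

29.67 points/sprint


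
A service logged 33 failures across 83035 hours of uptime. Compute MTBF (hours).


Formula: MTBF = Total operating time / Number of failures
MTBF = 83035 / 33
MTBF = 2516.21 hours

2516.21 hours


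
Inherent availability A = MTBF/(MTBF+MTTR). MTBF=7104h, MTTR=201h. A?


Availability = MTBF / (MTBF + MTTR)
Availability = 7104 / (7104 + 201)
Availability = 7104 / 7305
Availability = 97.2485%

97.2485%


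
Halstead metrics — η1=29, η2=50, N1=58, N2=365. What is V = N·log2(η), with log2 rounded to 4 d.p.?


Formula: V = N * log2(η), where N = N1 + N2 and η = η1 + η2
η = 29 + 50 = 79
N = 58 + 365 = 423
log2(79) ≈ 6.3038
V = 423 * 6.3038 = 2666.51

2666.51


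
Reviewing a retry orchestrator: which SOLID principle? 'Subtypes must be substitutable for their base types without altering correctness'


This describes the Liskov Substitution Principle (LSP)

Liskov Substitution Principle (LSP)


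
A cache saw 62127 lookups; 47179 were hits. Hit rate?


Formula: hit rate = hits / (hits + misses) * 100
hit rate = 47179 / (47179 + 14948) * 100
hit rate = 47179 / 62127 * 100
hit rate = 75.94%

75.94%


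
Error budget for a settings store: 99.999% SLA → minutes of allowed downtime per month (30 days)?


Formula: allowed downtime = period * (100 - SLA) / 100
Period (month (30 days)) = 43200 minutes
Unavailability fraction = (100 - 99.999) / 100
Allowed downtime = 43200 * (100 - 99.999) / 100
Allowed downtime = 0.432 minutes

0.432 minutes


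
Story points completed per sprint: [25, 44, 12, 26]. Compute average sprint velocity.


Formula: Avg velocity = Total points / Number of sprints
Points: [25, 44, 12, 26]
Sum = 25 + 44 + 12 + 26 = 107
Avg velocity = 107 / 4 = 26.75 points/sprint

26.75 points/sprint


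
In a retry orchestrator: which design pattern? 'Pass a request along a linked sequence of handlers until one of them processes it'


This matches the Chain of Responsibility pattern

Chain of Responsibility


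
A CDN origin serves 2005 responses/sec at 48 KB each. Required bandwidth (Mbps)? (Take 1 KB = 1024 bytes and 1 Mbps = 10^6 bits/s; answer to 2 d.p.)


Formula: Mbps = payload_bytes * RPS * 8 / 1e6
Payload per request = 48 KB = 48 * 1024 = 49152 bytes
Total bytes/sec = 49152 * 2005 = 98549760
Total bits/sec = 98549760 * 8 = 788398080
Mbps = 788398080 / 1e6 = 788.4

788.4 Mbps


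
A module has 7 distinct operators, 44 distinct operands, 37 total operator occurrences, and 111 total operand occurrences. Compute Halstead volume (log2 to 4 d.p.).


Formula: V = N * log2(η), where N = N1 + N2 and η = η1 + η2
η = 7 + 44 = 51
N = 37 + 111 = 148
log2(51) ≈ 5.6724
V = 148 * 5.6724 = 839.52

839.52


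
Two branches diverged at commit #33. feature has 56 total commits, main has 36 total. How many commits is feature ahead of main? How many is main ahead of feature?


Common ancestor: commit #33
feature commits after divergence: 56 - 33 = 23
main commits after divergence: 36 - 33 = 3
feature is 23 commits ahead of main
main is 3 commits ahead of feature

feature ahead: 23, main ahead: 3


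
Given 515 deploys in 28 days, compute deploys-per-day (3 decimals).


Formula: deployments per day = releases / days
= 515 / 28
= 18.393 deploys/day
(equivalently, 128.75 deploys/week)

18.393 deploys/day


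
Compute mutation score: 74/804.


Mutation score = killed / total * 100
Mutation score = 74 / 804 * 100
Mutation score = 9.2%

9.2%


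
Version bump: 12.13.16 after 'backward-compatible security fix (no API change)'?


Current: 12.13.16
Change category: 'backward-compatible security fix (no API change)' → patch bump
SemVer rule: patch bump → increment PATCH (MAJOR and MINOR unchanged)
New: 12.13.17

12.13.17


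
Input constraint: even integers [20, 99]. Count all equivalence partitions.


Constraint: even integers in [20, 99]
Class 1: x < 20 — out-of-range invalid
Class 2: x in [20,99] but odd — wrong type invalid
Class 3: x in [20,99] and even — valid
Class 4: x > 99 — out-of-range invalid
Total equivalence classes: 4

4 equivalence classes


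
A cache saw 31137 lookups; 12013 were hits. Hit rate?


Formula: hit rate = hits / (hits + misses) * 100
hit rate = 12013 / (12013 + 19124) * 100
hit rate = 12013 / 31137 * 100
hit rate = 38.58%

38.58%


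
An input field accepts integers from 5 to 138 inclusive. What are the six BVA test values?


Range: [5, 138]
Boundaries: just below min, min, min+1, max-1, max, just above max
Values: [4, 5, 6, 137, 138, 139]

[4, 5, 6, 137, 138, 139]


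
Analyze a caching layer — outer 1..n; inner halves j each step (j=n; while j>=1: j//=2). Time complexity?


Reasoning: n times log n
Complexity: O(n log n)

O(n log n)


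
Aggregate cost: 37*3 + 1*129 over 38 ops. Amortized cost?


Formula: Amortized cost = Total cost / Operations
Total cost = (37 * 3) + (1 * 129)
Total cost = 111 + 129 = 240
Amortized = 240 / 38 = 6.3158

6.3158
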